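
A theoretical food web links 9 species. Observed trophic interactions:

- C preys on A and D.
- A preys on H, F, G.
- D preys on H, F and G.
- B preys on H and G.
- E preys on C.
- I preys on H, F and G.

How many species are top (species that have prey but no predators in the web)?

Top species (has prey, but nothing eats it): I, B, E.
Count: 3.

3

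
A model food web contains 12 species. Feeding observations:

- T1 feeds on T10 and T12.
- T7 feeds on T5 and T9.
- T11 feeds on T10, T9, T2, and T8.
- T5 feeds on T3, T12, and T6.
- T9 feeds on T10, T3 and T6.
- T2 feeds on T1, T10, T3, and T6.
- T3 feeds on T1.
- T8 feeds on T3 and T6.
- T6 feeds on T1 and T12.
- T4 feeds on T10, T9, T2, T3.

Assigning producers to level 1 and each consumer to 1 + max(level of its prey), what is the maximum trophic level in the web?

5

Producers (level 1): T12, T10.
T12 → T1 → T6 → T5 → T7 gives T7 level 5.
No species has a prey at level 5, so no species reaches level 6.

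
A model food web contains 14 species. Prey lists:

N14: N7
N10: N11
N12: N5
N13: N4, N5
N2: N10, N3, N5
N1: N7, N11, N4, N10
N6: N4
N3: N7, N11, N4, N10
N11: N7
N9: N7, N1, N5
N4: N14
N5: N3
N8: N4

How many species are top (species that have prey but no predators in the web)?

Top species (has prey, but nothing eats it): N6, N8, N2, N9, N12, N13.
Count: 6.

6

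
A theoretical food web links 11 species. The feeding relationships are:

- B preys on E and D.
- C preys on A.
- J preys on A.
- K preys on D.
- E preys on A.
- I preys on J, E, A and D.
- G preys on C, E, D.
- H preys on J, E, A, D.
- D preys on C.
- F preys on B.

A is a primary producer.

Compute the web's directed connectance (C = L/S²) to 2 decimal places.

The web has S = 11 species and L = 19 feeding links.
C = L / S² = 19 / 121 = 0.1570 ≈ 0.16.

C = 0.16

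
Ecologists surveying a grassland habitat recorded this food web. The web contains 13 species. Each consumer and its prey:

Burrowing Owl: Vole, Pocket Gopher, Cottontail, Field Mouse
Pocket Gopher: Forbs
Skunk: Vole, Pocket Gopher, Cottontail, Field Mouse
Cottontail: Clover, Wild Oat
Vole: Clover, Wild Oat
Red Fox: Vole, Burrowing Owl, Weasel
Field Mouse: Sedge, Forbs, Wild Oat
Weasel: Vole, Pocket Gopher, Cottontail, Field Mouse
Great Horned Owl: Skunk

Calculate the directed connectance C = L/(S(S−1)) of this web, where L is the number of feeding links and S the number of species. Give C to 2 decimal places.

The web has S = 13 species and L = 24 feeding links.
C = L / (S(S−1)) = 24 / 156 = 0.1538 ≈ 0.15.

C = 0.15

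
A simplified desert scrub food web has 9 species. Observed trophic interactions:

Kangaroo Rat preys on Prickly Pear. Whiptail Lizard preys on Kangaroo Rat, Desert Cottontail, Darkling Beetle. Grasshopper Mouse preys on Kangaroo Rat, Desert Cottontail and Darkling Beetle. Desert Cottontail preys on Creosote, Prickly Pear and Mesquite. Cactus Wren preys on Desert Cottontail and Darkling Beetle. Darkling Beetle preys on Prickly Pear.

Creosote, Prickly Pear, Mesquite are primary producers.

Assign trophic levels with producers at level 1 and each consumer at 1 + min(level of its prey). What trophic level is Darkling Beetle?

Trophic level 2

Prickly Pear is a producer → level 1.
Darkling Beetle eats Prickly Pear → level 2.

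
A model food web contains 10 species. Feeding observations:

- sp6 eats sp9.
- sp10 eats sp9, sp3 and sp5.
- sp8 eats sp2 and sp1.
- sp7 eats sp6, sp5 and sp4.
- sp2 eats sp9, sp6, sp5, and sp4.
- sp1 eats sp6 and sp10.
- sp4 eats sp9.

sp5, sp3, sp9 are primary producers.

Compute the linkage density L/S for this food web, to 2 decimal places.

L/S = 1.60

There are L = 16 links among S = 10 species.
L/S = 16/10 = 1.6000 ≈ 1.60.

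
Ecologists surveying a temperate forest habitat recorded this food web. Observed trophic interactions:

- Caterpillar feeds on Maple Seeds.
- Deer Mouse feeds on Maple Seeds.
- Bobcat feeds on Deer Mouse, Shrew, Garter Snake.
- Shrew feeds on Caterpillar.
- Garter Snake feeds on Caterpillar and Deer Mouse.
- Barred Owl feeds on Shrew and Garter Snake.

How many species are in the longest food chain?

4 species

One longest chain: Maple Seeds → Caterpillar → Shrew → Bobcat.
It has 4 species and 3 links.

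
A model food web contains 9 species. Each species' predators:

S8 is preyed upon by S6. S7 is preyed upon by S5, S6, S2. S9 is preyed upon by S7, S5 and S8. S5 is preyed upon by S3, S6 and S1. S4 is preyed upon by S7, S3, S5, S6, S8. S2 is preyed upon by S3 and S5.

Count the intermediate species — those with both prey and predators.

Intermediate species (has both prey and predators): S8, S7, S2, S5.
Count: 4.

4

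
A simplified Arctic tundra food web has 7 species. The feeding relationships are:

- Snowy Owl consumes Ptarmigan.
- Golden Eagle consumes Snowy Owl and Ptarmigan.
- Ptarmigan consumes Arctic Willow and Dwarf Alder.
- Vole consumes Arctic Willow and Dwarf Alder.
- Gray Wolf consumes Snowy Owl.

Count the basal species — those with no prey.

Basal species (no prey listed): Dwarf Alder, Arctic Willow.
Count: 2.

2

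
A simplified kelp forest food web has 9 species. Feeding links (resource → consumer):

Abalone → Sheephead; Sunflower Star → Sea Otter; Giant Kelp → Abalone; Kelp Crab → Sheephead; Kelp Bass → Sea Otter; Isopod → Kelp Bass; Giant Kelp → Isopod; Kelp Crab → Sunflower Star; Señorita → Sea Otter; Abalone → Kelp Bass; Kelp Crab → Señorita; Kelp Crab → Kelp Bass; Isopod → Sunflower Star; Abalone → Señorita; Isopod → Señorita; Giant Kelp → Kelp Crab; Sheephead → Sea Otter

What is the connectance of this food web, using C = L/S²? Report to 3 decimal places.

The web has S = 9 species and L = 17 feeding links.
C = L / S² = 17 / 81 = 0.2099 ≈ 0.210.

C = 0.210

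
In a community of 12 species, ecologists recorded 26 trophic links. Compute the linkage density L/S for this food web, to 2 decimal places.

L/S = 2.17

There are L = 26 links among S = 12 species.
L/S = 26/12 = 2.1667 ≈ 2.17.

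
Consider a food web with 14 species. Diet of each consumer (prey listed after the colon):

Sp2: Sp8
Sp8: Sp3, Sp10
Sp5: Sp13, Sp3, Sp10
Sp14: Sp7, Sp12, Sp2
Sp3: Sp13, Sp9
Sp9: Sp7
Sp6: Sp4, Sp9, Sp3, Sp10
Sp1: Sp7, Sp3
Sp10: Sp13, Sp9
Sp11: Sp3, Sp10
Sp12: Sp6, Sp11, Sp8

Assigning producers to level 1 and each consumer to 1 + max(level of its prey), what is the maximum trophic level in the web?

Producers (level 1): Sp4, Sp13, Sp7.
Sp7 → Sp9 → Sp3 → Sp11 → Sp12 → Sp14 gives Sp14 level 6.
No species has a prey at level 6, so no species reaches level 7.

6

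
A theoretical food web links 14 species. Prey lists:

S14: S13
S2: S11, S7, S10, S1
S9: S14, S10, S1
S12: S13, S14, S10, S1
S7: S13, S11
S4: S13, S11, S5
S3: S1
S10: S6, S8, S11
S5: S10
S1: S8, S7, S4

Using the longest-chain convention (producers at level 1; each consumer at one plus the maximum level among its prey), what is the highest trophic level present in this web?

6

Producers (level 1): S6, S13, S8, S11.
S6 → S10 → S5 → S4 → S1 → S9 gives S9 level 6.
No species has a prey at level 6, so no species reaches level 7.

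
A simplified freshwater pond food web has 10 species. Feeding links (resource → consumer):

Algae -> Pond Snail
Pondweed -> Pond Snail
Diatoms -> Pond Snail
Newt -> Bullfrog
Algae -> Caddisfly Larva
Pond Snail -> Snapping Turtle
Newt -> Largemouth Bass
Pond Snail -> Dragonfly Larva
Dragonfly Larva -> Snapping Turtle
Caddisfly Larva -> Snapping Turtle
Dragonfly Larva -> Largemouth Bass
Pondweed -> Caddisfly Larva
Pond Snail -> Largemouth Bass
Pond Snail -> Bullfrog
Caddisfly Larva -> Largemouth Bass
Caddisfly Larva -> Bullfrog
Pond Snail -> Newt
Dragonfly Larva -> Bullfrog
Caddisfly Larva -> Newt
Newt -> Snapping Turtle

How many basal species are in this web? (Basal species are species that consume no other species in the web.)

3

Basal species (no prey listed): Diatoms, Pondweed, Algae.
Count: 3.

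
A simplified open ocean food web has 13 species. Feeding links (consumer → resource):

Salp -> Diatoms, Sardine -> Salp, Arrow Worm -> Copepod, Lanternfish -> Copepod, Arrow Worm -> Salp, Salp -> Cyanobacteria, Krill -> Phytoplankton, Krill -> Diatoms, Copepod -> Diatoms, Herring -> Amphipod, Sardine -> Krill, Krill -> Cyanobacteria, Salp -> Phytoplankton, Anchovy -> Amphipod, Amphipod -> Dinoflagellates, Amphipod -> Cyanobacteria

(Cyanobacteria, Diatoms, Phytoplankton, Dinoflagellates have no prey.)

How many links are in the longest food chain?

2 links

One longest chain: Cyanobacteria → Amphipod → Herring.
It has 3 species and 2 links.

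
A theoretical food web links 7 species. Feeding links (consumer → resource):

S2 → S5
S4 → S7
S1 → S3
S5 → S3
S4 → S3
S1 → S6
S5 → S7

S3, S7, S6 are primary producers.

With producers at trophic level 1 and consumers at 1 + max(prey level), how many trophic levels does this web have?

3

Producers (level 1): S3, S7, S6.
S3 → S5 → S2 gives S2 level 3.
No species has a prey at level 3, so no species reaches level 4.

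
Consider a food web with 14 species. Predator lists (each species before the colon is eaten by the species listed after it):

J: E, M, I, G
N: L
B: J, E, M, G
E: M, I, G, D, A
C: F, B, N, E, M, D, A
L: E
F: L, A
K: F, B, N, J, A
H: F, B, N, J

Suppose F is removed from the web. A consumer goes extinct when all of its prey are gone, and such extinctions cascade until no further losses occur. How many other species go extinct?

Remove F.
Every predator of it retains at least one other prey: L still has N; A still has K, C, E.
No consumer loses all prey, so no secondary extinctions occur.

0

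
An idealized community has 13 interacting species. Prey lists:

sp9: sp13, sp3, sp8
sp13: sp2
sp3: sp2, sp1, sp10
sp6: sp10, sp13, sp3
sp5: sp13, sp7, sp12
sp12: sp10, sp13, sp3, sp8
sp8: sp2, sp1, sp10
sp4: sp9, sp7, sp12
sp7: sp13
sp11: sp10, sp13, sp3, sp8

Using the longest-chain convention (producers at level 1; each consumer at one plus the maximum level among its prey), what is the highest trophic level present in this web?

4

Producers (level 1): sp2, sp1, sp10.
sp2 → sp13 → sp7 → sp5 gives sp5 level 4.
No species has a prey at level 4, so no species reaches level 5.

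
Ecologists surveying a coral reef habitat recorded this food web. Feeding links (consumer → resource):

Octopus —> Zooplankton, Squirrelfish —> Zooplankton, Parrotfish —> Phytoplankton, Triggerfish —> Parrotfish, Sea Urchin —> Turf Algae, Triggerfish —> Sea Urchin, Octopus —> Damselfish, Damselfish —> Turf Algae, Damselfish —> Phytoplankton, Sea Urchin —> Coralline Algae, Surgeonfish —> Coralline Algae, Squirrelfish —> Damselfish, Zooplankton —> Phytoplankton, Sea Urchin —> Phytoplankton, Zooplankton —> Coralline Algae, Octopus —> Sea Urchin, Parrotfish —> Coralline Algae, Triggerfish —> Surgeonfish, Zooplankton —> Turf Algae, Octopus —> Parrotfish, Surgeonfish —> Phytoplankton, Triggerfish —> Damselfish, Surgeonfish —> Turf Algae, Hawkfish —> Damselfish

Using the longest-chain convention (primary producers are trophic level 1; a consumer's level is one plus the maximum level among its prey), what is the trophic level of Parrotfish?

Trophic level 2

Phytoplankton is a producer → level 1.
Parrotfish eats Phytoplankton (level 1); other prey at levels: Coralline Algae 1 → level 2.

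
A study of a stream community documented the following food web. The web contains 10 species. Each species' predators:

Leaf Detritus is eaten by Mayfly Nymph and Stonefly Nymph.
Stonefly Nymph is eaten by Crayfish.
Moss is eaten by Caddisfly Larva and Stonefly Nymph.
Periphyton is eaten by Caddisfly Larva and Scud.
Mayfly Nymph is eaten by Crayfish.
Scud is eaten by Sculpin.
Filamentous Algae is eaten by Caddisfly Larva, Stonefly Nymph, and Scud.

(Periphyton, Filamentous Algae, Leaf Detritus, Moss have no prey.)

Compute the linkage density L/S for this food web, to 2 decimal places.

There are L = 12 links among S = 10 species.
L/S = 12/10 = 1.2000 ≈ 1.20.

L/S = 1.20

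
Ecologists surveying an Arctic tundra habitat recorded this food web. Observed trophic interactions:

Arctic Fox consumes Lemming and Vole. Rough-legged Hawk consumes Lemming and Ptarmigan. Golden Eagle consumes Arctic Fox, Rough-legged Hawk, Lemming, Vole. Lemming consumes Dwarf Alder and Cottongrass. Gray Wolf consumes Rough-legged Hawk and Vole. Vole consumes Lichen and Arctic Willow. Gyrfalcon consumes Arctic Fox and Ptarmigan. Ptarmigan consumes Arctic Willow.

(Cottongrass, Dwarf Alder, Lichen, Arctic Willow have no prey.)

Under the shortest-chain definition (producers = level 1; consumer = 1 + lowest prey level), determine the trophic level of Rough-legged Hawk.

Arctic Willow is a producer → level 1.
Ptarmigan eats Arctic Willow → level 2.
Rough-legged Hawk eats Ptarmigan → level 3.
No prey of Rough-legged Hawk is below level 2, so 3 is the minimum.

Trophic level 3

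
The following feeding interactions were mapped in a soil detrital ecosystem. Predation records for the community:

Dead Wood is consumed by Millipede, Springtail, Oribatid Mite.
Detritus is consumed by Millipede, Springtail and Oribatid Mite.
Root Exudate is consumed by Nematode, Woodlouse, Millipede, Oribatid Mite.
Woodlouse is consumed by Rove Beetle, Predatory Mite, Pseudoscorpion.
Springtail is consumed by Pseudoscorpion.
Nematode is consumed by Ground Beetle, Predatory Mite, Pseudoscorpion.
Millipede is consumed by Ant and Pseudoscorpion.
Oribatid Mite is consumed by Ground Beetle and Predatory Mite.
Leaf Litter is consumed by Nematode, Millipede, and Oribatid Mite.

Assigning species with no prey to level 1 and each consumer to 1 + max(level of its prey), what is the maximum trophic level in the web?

Basal resources (level 1): Dead Wood, Root Exudate, Detritus, Leaf Litter.
Root Exudate → Woodlouse → Rove Beetle gives Rove Beetle level 3.
No species has a prey at level 3, so no species reaches level 4.

3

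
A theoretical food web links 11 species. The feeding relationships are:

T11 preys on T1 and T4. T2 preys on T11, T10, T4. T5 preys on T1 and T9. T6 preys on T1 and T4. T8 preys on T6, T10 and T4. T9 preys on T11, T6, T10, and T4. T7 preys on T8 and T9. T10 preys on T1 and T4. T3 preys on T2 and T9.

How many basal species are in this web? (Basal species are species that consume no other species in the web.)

2

Basal species (no prey listed): T4, T1.
Count: 2.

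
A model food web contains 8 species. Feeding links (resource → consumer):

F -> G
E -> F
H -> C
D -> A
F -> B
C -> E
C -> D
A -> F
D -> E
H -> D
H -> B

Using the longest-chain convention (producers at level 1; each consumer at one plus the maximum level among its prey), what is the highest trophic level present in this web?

6

Producers (level 1): H.
H → C → D → A → F → G gives G level 6.
No species has a prey at level 6, so no species reaches level 7.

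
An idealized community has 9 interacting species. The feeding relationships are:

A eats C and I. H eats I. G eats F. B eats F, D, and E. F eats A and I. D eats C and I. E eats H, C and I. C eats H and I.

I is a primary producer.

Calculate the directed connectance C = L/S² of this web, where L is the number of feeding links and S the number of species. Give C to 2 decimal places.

C = 0.20

The web has S = 9 species and L = 16 feeding links.
C = L / S² = 16 / 81 = 0.1975 ≈ 0.20.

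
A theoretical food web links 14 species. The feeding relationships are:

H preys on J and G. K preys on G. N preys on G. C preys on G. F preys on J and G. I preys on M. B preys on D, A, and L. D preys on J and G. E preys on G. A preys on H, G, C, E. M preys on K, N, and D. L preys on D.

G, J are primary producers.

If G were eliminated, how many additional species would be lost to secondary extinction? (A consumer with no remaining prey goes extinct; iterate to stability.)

4

Remove G.
Round 1: N (all prey gone), C (all prey gone), E (all prey gone), K (all prey gone) → extinct.
No further losses. Total secondary extinctions: 4.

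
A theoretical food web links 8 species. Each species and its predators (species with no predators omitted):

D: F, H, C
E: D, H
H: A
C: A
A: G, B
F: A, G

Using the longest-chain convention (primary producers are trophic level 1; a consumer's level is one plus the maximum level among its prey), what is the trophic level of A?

Trophic level 4

E is a producer → level 1.
D eats E → level 2.
F eats D → level 3.
A eats F (level 3); other prey at levels: H 3, C 3 → level 4.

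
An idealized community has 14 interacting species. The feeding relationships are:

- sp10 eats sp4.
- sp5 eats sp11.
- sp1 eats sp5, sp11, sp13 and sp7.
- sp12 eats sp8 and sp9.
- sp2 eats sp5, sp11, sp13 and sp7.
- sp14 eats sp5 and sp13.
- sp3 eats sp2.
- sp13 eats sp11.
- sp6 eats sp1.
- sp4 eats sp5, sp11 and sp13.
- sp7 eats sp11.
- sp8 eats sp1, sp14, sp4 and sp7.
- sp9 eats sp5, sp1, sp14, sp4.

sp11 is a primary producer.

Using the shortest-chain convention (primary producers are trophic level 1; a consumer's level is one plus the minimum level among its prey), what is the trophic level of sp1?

sp11 is a producer → level 1.
sp1 eats sp11 → level 2.

Trophic level 2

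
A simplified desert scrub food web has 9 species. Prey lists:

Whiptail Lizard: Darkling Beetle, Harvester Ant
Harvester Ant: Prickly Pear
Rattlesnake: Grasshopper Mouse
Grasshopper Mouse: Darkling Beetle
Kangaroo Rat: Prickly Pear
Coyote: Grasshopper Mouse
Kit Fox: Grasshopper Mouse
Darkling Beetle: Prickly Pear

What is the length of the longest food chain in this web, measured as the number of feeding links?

3 links

One longest chain: Prickly Pear → Darkling Beetle → Grasshopper Mouse → Kit Fox.
It has 4 species and 3 links.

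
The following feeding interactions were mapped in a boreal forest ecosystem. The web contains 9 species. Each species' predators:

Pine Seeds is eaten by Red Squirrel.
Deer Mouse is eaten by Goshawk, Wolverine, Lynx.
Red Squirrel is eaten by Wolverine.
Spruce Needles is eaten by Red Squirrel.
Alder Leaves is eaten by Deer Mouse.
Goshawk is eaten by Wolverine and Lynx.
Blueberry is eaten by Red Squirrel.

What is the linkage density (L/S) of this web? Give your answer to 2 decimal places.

There are L = 10 links among S = 9 species.
L/S = 10/9 = 1.1111 ≈ 1.11.

L/S = 1.11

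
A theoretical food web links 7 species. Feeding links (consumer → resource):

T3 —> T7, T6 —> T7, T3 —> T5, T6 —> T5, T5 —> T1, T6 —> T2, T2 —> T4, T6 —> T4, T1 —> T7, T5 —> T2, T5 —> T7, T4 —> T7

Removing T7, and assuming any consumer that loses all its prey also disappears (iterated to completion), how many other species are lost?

Remove T7.
Round 1: T1 (all prey gone), T4 (all prey gone) → extinct.
Round 2: T2 (all prey gone) → extinct.
Round 3: T5 (all prey gone) → extinct.
Round 4: T6 (all prey gone), T3 (all prey gone) → extinct.
No further losses. Total secondary extinctions: 6.

6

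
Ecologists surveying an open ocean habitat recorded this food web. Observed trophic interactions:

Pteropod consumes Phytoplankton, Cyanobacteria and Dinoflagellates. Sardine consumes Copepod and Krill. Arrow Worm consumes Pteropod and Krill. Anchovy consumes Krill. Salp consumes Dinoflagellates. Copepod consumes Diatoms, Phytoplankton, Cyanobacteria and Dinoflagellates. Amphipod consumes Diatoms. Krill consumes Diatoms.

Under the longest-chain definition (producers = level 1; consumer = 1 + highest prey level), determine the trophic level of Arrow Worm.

Cyanobacteria is a producer → level 1.
Pteropod eats Cyanobacteria (level 1); other prey at levels: Dinoflagellates 1, Phytoplankton 1 → level 2.
Arrow Worm eats Pteropod (level 2); other prey at levels: Krill 2 → level 3.

Trophic level 3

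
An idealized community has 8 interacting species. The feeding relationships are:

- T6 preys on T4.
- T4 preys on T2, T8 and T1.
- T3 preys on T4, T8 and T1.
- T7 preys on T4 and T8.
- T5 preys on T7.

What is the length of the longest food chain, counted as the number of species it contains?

4 species

One longest chain: T8 → T4 → T7 → T5.
It has 4 species and 3 links.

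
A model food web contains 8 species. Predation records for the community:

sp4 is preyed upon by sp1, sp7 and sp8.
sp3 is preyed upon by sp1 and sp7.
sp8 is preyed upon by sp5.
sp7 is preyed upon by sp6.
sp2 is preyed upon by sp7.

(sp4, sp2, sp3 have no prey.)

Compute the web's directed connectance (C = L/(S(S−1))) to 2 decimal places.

The web has S = 8 species and L = 8 feeding links.
C = L / (S(S−1)) = 8 / 56 = 0.1429 ≈ 0.14.

C = 0.14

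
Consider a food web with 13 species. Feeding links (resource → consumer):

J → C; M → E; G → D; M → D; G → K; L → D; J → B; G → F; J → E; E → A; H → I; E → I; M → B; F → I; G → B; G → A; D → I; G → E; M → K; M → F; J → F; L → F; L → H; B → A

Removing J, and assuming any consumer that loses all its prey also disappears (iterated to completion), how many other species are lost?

1

Remove J.
Round 1: C (all prey gone) → extinct.
No further losses. Total secondary extinctions: 1.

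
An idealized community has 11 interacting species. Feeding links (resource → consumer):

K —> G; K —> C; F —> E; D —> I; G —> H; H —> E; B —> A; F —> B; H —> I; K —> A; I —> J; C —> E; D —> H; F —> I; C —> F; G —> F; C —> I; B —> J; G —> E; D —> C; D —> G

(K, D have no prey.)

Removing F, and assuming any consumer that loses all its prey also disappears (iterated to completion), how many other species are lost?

1

Remove F.
Round 1: B (all prey gone) → extinct.
No further losses. Total secondary extinctions: 1.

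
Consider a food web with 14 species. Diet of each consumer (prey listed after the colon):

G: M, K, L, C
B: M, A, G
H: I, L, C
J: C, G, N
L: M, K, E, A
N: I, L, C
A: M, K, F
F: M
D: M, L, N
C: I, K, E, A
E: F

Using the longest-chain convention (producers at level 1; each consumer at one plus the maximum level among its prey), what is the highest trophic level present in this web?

6

Producers (level 1): M, I, K.
M → F → E → L → N → D gives D level 6.
No species has a prey at level 6, so no species reaches level 7.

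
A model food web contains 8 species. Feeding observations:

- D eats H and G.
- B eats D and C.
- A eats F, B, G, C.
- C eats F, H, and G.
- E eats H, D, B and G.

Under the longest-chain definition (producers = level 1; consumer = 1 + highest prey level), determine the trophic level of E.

Trophic level 4

F is a producer → level 1.
C eats F (level 1); other prey at levels: H 1, G 1 → level 2.
B eats C (level 2); other prey at levels: D 2 → level 3.
E eats B (level 3); other prey at levels: H 1, G 1, D 2 → level 4.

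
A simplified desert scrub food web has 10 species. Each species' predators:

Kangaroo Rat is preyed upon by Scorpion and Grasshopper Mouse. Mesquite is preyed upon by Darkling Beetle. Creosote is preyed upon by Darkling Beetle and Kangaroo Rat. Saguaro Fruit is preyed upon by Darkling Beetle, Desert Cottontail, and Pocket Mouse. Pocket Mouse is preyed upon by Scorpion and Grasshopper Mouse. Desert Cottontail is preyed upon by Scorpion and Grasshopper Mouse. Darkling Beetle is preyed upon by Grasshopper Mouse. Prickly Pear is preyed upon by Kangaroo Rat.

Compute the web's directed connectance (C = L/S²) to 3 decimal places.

The web has S = 10 species and L = 14 feeding links.
C = L / S² = 14 / 100 = 0.1400 ≈ 0.140.

C = 0.140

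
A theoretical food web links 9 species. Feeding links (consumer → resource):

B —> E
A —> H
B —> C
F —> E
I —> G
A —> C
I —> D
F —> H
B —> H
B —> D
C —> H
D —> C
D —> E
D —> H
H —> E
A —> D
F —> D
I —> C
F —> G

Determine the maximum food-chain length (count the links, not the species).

4 links

One longest chain: E → H → C → D → F.
It has 5 species and 4 links.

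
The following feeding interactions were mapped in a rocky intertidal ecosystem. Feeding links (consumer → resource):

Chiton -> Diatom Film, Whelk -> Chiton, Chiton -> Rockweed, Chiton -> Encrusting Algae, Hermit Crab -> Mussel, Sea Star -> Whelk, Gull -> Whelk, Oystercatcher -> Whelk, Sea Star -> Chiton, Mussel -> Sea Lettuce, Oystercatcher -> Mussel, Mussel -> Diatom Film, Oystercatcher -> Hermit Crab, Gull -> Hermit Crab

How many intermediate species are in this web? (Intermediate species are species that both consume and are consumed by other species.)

Intermediate species (has both prey and predators): Mussel, Chiton, Hermit Crab, Whelk.
Count: 4.

4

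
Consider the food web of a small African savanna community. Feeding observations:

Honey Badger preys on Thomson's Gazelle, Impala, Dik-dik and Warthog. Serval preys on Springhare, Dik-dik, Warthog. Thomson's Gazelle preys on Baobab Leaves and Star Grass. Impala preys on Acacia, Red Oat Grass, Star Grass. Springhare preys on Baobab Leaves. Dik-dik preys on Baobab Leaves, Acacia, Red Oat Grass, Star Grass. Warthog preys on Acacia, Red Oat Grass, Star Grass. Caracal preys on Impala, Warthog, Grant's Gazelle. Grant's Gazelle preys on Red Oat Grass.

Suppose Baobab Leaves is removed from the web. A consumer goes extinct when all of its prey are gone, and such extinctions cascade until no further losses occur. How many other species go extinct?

1

Remove Baobab Leaves.
Round 1: Springhare (all prey gone) → extinct.
No further losses. Total secondary extinctions: 1.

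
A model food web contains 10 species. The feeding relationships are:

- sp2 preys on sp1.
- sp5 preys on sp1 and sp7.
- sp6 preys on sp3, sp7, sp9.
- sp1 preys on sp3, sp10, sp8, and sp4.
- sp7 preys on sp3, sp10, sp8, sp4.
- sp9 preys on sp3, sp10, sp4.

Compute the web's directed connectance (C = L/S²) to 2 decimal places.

C = 0.17

The web has S = 10 species and L = 17 feeding links.
C = L / S² = 17 / 100 = 0.1700 ≈ 0.17.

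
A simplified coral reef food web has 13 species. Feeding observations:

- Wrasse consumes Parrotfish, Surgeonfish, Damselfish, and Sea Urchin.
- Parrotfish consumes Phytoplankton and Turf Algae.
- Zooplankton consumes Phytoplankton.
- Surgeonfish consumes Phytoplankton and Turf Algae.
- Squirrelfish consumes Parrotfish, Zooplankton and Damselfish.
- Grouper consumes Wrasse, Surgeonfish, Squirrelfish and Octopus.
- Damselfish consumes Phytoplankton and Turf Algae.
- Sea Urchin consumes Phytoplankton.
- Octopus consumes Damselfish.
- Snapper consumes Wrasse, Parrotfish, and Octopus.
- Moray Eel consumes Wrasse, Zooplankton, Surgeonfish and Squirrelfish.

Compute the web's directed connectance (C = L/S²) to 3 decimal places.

The web has S = 13 species and L = 27 feeding links.
C = L / S² = 27 / 169 = 0.1598 ≈ 0.160.

C = 0.160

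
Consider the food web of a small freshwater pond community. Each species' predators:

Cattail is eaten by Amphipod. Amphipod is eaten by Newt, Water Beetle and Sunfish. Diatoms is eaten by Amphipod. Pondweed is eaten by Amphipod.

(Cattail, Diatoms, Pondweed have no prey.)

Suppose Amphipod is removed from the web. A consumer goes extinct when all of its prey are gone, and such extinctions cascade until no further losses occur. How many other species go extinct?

Remove Amphipod.
Round 1: Water Beetle (all prey gone), Newt (all prey gone), Sunfish (all prey gone) → extinct.
No further losses. Total secondary extinctions: 3.

3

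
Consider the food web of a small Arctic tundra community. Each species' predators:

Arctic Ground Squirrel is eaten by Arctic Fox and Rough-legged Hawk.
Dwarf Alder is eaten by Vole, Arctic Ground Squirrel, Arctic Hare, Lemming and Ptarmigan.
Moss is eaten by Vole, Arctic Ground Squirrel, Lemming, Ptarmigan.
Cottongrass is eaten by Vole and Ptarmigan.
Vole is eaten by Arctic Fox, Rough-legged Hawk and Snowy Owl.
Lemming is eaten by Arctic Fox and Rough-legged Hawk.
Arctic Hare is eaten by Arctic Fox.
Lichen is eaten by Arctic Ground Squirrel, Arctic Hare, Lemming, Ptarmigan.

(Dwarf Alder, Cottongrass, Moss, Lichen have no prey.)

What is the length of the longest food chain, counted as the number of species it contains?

3 species

One longest chain: Dwarf Alder → Vole → Snowy Owl.
It has 3 species and 2 links.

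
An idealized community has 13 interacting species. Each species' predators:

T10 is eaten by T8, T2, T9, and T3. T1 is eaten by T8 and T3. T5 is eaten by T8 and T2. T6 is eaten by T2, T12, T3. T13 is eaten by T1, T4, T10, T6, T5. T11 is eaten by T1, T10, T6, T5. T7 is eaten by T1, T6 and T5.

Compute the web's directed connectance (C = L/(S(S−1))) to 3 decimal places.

C = 0.147

The web has S = 13 species and L = 23 feeding links.
C = L / (S(S−1)) = 23 / 156 = 0.1474 ≈ 0.147.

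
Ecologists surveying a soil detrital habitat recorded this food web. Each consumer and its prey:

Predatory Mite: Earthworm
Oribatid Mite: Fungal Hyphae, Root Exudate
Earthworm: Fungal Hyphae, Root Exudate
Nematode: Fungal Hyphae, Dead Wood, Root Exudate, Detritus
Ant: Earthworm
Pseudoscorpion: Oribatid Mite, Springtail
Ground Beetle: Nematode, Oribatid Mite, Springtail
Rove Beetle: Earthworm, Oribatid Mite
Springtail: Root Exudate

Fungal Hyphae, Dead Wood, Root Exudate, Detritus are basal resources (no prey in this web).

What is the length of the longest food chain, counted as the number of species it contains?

One longest chain: Fungal Hyphae → Earthworm → Ant.
It has 3 species and 2 links.

3 species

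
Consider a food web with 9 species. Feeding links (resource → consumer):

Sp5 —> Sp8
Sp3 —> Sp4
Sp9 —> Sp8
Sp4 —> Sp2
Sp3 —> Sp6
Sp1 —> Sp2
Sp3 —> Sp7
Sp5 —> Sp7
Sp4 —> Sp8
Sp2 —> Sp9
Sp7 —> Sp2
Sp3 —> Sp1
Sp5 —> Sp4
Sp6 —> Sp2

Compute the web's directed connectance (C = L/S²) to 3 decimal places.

C = 0.173

The web has S = 9 species and L = 14 feeding links.
C = L / S² = 14 / 81 = 0.1728 ≈ 0.173.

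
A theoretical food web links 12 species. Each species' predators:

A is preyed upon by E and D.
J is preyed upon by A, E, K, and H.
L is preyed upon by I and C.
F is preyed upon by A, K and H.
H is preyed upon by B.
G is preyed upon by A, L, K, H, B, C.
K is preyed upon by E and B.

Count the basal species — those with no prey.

Basal species (no prey listed): F, G, J.
Count: 3.

3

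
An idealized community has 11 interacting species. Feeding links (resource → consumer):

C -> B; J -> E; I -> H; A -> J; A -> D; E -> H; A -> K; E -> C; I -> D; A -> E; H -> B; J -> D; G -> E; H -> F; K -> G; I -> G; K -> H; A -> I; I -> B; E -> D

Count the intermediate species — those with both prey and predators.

7

Intermediate species (has both prey and predators): J, I, K, G, E, H, C.
Count: 7.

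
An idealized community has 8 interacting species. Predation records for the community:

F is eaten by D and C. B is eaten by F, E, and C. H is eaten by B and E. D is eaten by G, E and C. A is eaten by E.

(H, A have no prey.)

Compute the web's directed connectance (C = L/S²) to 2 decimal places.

The web has S = 8 species and L = 11 feeding links.
C = L / S² = 11 / 64 = 0.1719 ≈ 0.17.

C = 0.17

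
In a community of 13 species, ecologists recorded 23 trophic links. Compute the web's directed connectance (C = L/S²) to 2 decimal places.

The web has S = 13 species and L = 23 feeding links.
C = L / S² = 23 / 169 = 0.1361 ≈ 0.14.

C = 0.14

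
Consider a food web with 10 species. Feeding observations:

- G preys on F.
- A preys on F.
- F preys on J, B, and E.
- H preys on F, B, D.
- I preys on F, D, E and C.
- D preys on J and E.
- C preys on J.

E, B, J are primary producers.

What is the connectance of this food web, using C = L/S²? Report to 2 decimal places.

C = 0.15

The web has S = 10 species and L = 15 feeding links.
C = L / S² = 15 / 100 = 0.1500 ≈ 0.15.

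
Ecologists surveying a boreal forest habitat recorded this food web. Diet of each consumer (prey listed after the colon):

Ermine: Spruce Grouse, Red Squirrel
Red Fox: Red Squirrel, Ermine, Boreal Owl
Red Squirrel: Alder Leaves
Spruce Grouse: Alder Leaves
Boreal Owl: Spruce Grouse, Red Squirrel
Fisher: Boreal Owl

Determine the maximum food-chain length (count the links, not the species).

One longest chain: Alder Leaves → Spruce Grouse → Boreal Owl → Fisher.
It has 4 species and 3 links.

3 links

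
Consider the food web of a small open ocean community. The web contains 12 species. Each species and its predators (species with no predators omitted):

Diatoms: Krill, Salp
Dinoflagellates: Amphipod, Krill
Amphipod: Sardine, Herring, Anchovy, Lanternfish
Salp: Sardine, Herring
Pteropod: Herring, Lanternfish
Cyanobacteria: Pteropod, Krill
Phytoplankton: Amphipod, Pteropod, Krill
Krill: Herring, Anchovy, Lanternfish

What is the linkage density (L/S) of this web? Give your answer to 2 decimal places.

There are L = 20 links among S = 12 species.
L/S = 20/12 = 1.6667 ≈ 1.67.

L/S = 1.67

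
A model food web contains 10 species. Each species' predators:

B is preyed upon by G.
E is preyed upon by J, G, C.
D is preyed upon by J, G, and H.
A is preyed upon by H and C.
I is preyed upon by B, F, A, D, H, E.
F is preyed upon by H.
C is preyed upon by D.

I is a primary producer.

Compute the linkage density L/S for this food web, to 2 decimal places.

L/S = 1.70

There are L = 17 links among S = 10 species.
L/S = 17/10 = 1.7000 ≈ 1.70.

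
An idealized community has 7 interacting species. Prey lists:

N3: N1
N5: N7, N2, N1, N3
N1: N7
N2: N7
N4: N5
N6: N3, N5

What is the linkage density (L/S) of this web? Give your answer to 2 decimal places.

There are L = 10 links among S = 7 species.
L/S = 10/7 = 1.4286 ≈ 1.43.

L/S = 1.43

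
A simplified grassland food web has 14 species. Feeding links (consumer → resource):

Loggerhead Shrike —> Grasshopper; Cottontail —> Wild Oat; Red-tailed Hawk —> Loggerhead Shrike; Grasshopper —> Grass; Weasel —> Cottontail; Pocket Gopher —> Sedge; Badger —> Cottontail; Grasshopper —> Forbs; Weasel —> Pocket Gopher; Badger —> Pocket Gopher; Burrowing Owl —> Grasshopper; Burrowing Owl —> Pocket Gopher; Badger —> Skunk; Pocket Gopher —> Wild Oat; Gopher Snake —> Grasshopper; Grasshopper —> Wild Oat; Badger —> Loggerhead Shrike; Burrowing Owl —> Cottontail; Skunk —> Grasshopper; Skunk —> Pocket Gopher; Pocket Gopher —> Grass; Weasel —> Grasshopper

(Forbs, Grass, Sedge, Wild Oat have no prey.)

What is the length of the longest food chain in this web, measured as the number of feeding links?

3 links

One longest chain: Forbs → Grasshopper → Loggerhead Shrike → Badger.
It has 4 species and 3 links.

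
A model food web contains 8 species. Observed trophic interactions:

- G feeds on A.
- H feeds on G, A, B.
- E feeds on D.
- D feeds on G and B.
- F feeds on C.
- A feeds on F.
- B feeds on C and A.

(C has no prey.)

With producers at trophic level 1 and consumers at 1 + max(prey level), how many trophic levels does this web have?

6

Producers (level 1): C.
C → F → A → G → D → E gives E level 6.
No species has a prey at level 6, so no species reaches level 7.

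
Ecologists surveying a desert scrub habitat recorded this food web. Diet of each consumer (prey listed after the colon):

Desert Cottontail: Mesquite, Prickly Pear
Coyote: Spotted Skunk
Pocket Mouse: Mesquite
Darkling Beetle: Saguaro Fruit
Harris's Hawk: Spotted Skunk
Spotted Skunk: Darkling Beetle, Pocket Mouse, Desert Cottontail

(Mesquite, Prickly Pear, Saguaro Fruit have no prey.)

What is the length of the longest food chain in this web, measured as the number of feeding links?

3 links

One longest chain: Saguaro Fruit → Darkling Beetle → Spotted Skunk → Harris's Hawk.
It has 4 species and 3 links.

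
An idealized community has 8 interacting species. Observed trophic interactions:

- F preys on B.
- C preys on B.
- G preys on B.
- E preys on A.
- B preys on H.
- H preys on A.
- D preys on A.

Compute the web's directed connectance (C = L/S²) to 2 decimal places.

The web has S = 8 species and L = 7 feeding links.
C = L / S² = 7 / 64 = 0.1094 ≈ 0.11.

C = 0.11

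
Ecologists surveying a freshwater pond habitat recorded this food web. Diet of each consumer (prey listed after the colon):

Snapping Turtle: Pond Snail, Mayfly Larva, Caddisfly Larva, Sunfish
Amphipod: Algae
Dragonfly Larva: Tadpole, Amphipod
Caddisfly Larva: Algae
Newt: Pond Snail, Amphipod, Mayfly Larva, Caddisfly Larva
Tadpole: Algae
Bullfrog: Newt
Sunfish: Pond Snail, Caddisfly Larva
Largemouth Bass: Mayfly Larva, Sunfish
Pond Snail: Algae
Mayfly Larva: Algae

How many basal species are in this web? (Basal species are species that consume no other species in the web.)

1

Basal species (no prey listed): Algae.
Count: 1.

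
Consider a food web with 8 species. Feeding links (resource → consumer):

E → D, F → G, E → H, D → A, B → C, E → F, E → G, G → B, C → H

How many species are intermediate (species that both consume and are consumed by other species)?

Intermediate species (has both prey and predators): F, D, G, B, C.
Count: 5.

5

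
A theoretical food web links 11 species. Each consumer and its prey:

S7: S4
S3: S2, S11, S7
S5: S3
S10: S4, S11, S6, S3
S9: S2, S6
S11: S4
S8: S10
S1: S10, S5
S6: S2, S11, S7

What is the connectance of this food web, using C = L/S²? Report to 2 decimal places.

The web has S = 11 species and L = 18 feeding links.
C = L / S² = 18 / 121 = 0.1488 ≈ 0.15.

C = 0.15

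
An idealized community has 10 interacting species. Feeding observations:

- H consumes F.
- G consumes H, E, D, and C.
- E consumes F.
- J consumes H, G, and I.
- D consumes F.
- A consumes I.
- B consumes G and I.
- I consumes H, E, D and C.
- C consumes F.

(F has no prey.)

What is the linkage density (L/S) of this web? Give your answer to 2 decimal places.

There are L = 18 links among S = 10 species.
L/S = 18/10 = 1.8000 ≈ 1.80.

L/S = 1.80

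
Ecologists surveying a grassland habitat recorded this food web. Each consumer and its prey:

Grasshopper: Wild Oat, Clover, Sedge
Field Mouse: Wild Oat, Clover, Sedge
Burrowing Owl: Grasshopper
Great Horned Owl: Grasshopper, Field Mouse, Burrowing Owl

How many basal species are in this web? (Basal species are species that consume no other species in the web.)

Basal species (no prey listed): Wild Oat, Clover, Sedge.
Count: 3.

3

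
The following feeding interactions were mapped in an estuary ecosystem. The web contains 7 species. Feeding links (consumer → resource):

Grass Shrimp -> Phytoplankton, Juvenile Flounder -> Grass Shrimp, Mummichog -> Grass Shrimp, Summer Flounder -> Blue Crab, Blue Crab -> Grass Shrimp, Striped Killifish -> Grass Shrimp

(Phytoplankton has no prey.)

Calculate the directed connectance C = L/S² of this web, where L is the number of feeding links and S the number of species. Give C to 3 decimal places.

C = 0.122

The web has S = 7 species and L = 6 feeding links.
C = L / S² = 6 / 49 = 0.1224 ≈ 0.122.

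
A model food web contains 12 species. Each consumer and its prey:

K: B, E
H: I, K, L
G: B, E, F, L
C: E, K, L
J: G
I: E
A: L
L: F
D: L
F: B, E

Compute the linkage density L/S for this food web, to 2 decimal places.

L/S = 1.58

There are L = 19 links among S = 12 species.
L/S = 19/12 = 1.5833 ≈ 1.58.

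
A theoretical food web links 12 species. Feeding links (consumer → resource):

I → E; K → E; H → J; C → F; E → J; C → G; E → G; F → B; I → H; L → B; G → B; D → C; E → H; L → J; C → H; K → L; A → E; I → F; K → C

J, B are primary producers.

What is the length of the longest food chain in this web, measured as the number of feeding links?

3 links

One longest chain: J → H → E → I.
It has 4 species and 3 links.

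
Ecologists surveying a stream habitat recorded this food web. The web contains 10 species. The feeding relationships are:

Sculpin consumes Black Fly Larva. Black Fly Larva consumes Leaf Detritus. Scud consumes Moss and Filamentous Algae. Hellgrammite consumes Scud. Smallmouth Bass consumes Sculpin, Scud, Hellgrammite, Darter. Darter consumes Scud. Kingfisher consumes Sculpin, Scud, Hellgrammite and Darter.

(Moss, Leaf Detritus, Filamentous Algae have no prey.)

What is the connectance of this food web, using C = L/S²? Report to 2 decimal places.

C = 0.14

The web has S = 10 species and L = 14 feeding links.
C = L / S² = 14 / 100 = 0.1400 ≈ 0.14.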